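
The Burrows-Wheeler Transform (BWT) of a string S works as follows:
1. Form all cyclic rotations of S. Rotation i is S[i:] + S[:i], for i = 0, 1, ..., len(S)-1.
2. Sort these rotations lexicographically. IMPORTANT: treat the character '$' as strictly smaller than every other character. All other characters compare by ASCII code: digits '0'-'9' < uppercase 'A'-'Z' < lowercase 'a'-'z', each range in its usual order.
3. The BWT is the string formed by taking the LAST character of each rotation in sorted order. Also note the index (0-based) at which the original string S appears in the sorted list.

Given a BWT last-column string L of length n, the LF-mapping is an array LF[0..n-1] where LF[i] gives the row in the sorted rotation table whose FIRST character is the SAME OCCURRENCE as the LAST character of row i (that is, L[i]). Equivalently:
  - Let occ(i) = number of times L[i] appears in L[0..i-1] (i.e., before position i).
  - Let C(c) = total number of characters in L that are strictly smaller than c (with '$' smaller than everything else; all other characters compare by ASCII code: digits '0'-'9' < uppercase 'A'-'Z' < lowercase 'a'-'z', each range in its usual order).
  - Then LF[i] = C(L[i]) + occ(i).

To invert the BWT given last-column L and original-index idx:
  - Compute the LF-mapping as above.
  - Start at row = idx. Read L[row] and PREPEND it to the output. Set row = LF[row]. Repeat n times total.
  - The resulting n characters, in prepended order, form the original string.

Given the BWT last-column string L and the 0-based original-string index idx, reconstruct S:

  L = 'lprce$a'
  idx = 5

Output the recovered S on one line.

Answer: parcel$

Derivation:
LF mapping: 4 5 6 2 3 0 1
Walk LF starting at row 5, prepending L[row]:
  step 1: row=5, L[5]='$', prepend. Next row=LF[5]=0
  step 2: row=0, L[0]='l', prepend. Next row=LF[0]=4
  step 3: row=4, L[4]='e', prepend. Next row=LF[4]=3
  step 4: row=3, L[3]='c', prepend. Next row=LF[3]=2
  step 5: row=2, L[2]='r', prepend. Next row=LF[2]=6
  step 6: row=6, L[6]='a', prepend. Next row=LF[6]=1
  step 7: row=1, L[1]='p', prepend. Next row=LF[1]=5
Reversed output: parcel$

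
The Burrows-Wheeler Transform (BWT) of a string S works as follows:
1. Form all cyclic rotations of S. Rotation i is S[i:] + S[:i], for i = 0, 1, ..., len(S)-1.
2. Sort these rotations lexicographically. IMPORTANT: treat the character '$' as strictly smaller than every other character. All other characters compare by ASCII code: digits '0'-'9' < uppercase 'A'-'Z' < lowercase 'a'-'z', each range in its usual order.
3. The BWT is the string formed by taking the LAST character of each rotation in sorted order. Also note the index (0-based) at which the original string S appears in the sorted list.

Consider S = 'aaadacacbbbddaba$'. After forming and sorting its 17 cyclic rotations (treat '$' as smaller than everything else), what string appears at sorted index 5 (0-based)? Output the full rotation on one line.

All 17 rotations (rotation i = S[i:]+S[:i]):
  rot[0] = aaadacacbbbddaba$
  rot[1] = aadacacbbbddaba$a
  rot[2] = adacacbbbddaba$aa
  rot[3] = dacacbbbddaba$aaa
  rot[4] = acacbbbddaba$aaad
  rot[5] = cacbbbddaba$aaada
  rot[6] = acbbbddaba$aaadac
  rot[7] = cbbbddaba$aaadaca
  rot[8] = bbbddaba$aaadacac
  rot[9] = bbddaba$aaadacacb
  rot[10] = bddaba$aaadacacbb
  rot[11] = ddaba$aaadacacbbb
  rot[12] = daba$aaadacacbbbd
  rot[13] = aba$aaadacacbbbdd
  rot[14] = ba$aaadacacbbbdda
  rot[15] = a$aaadacacbbbddab
  rot[16] = $aaadacacbbbddaba
Sorted (with $ < everything):
  sorted[0] = $aaadacacbbbddaba
  sorted[1] = a$aaadacacbbbddab
  sorted[2] = aaadacacbbbddaba$
  sorted[3] = aadacacbbbddaba$a
  sorted[4] = aba$aaadacacbbbdd
  sorted[5] = acacbbbddaba$aaad
  sorted[6] = acbbbddaba$aaadac
  sorted[7] = adacacbbbddaba$aa
  sorted[8] = ba$aaadacacbbbdda
  sorted[9] = bbbddaba$aaadacac
  sorted[10] = bbddaba$aaadacacb
  sorted[11] = bddaba$aaadacacbb
  sorted[12] = cacbbbddaba$aaada
  sorted[13] = cbbbddaba$aaadaca
  sorted[14] = daba$aaadacacbbbd
  sorted[15] = dacacbbbddaba$aaa
  sorted[16] = ddaba$aaadacacbbb
sorted[5] = acacbbbddaba$aaad

Answer: acacbbbddaba$aaad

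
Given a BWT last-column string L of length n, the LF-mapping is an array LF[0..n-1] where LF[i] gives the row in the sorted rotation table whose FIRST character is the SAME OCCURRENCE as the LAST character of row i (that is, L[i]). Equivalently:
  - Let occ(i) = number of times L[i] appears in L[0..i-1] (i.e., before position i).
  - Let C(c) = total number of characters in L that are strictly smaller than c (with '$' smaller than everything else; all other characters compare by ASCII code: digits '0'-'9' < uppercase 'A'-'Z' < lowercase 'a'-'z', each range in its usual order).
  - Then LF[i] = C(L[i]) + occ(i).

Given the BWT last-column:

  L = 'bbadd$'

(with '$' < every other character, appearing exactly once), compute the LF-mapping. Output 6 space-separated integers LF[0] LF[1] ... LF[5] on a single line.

Answer: 2 3 1 4 5 0

Derivation:
Char counts: '$':1, 'a':1, 'b':2, 'd':2
C (first-col start): C('$')=0, C('a')=1, C('b')=2, C('d')=4
L[0]='b': occ=0, LF[0]=C('b')+0=2+0=2
L[1]='b': occ=1, LF[1]=C('b')+1=2+1=3
L[2]='a': occ=0, LF[2]=C('a')+0=1+0=1
L[3]='d': occ=0, LF[3]=C('d')+0=4+0=4
L[4]='d': occ=1, LF[4]=C('d')+1=4+1=5
L[5]='$': occ=0, LF[5]=C('$')+0=0+0=0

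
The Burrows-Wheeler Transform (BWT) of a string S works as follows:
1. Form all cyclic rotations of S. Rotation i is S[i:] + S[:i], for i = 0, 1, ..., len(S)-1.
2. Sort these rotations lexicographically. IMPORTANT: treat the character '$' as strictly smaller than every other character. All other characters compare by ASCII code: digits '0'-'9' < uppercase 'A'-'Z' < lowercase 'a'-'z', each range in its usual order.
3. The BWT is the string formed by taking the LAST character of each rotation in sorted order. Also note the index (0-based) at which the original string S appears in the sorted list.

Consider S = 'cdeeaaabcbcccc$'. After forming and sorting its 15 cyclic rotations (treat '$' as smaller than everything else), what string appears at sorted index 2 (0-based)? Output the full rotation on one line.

All 15 rotations (rotation i = S[i:]+S[:i]):
  rot[0] = cdeeaaabcbcccc$
  rot[1] = deeaaabcbcccc$c
  rot[2] = eeaaabcbcccc$cd
  rot[3] = eaaabcbcccc$cde
  rot[4] = aaabcbcccc$cdee
  rot[5] = aabcbcccc$cdeea
  rot[6] = abcbcccc$cdeeaa
  rot[7] = bcbcccc$cdeeaaa
  rot[8] = cbcccc$cdeeaaab
  rot[9] = bcccc$cdeeaaabc
  rot[10] = cccc$cdeeaaabcb
  rot[11] = ccc$cdeeaaabcbc
  rot[12] = cc$cdeeaaabcbcc
  rot[13] = c$cdeeaaabcbccc
  rot[14] = $cdeeaaabcbcccc
Sorted (with $ < everything):
  sorted[0] = $cdeeaaabcbcccc
  sorted[1] = aaabcbcccc$cdee
  sorted[2] = aabcbcccc$cdeea
  sorted[3] = abcbcccc$cdeeaa
  sorted[4] = bcbcccc$cdeeaaa
  sorted[5] = bcccc$cdeeaaabc
  sorted[6] = c$cdeeaaabcbccc
  sorted[7] = cbcccc$cdeeaaab
  sorted[8] = cc$cdeeaaabcbcc
  sorted[9] = ccc$cdeeaaabcbc
  sorted[10] = cccc$cdeeaaabcb
  sorted[11] = cdeeaaabcbcccc$
  sorted[12] = deeaaabcbcccc$c
  sorted[13] = eaaabcbcccc$cde
  sorted[14] = eeaaabcbcccc$cd
sorted[2] = aabcbcccc$cdeea

Answer: aabcbcccc$cdeea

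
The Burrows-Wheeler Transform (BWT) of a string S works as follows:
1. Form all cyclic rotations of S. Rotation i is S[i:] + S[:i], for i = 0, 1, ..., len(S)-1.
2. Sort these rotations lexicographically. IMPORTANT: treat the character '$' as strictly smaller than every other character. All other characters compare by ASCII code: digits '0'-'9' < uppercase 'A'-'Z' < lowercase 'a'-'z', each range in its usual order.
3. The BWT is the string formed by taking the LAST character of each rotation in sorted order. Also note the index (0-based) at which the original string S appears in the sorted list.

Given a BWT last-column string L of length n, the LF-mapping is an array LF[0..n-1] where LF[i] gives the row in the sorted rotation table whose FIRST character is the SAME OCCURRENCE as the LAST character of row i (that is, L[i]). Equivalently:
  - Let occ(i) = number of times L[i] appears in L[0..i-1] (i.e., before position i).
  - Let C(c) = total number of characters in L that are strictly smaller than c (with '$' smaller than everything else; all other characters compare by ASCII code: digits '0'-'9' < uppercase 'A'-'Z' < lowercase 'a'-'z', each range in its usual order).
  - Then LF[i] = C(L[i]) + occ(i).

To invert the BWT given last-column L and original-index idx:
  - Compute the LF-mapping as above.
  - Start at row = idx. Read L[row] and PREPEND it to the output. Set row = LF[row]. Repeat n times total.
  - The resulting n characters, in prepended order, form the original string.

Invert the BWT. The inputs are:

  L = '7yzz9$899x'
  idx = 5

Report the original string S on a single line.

LF mapping: 1 7 8 9 3 0 2 4 5 6
Walk LF starting at row 5, prepending L[row]:
  step 1: row=5, L[5]='$', prepend. Next row=LF[5]=0
  step 2: row=0, L[0]='7', prepend. Next row=LF[0]=1
  step 3: row=1, L[1]='y', prepend. Next row=LF[1]=7
  step 4: row=7, L[7]='9', prepend. Next row=LF[7]=4
  step 5: row=4, L[4]='9', prepend. Next row=LF[4]=3
  step 6: row=3, L[3]='z', prepend. Next row=LF[3]=9
  step 7: row=9, L[9]='x', prepend. Next row=LF[9]=6
  step 8: row=6, L[6]='8', prepend. Next row=LF[6]=2
  step 9: row=2, L[2]='z', prepend. Next row=LF[2]=8
  step 10: row=8, L[8]='9', prepend. Next row=LF[8]=5
Reversed output: 9z8xz99y7$

Answer: 9z8xz99y7$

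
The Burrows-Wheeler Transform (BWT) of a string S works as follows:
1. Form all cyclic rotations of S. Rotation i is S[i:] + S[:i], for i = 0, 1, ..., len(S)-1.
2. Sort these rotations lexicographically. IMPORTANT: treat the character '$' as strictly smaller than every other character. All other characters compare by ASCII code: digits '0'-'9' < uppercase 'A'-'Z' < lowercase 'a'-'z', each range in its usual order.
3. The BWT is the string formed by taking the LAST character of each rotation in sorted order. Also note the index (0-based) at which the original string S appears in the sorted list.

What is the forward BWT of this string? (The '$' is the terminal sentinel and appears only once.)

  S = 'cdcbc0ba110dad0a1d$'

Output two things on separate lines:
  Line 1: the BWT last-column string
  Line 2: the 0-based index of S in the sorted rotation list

Answer: ddc11aab0d0cbd$1a0c
14

Derivation:
All 19 rotations (rotation i = S[i:]+S[:i]):
  rot[0] = cdcbc0ba110dad0a1d$
  rot[1] = dcbc0ba110dad0a1d$c
  rot[2] = cbc0ba110dad0a1d$cd
  rot[3] = bc0ba110dad0a1d$cdc
  rot[4] = c0ba110dad0a1d$cdcb
  rot[5] = 0ba110dad0a1d$cdcbc
  rot[6] = ba110dad0a1d$cdcbc0
  rot[7] = a110dad0a1d$cdcbc0b
  rot[8] = 110dad0a1d$cdcbc0ba
  rot[9] = 10dad0a1d$cdcbc0ba1
  rot[10] = 0dad0a1d$cdcbc0ba11
  rot[11] = dad0a1d$cdcbc0ba110
  rot[12] = ad0a1d$cdcbc0ba110d
  rot[13] = d0a1d$cdcbc0ba110da
  rot[14] = 0a1d$cdcbc0ba110dad
  rot[15] = a1d$cdcbc0ba110dad0
  rot[16] = 1d$cdcbc0ba110dad0a
  rot[17] = d$cdcbc0ba110dad0a1
  rot[18] = $cdcbc0ba110dad0a1d
Sorted (with $ < everything):
  sorted[0] = $cdcbc0ba110dad0a1d  (last char: 'd')
  sorted[1] = 0a1d$cdcbc0ba110dad  (last char: 'd')
  sorted[2] = 0ba110dad0a1d$cdcbc  (last char: 'c')
  sorted[3] = 0dad0a1d$cdcbc0ba11  (last char: '1')
  sorted[4] = 10dad0a1d$cdcbc0ba1  (last char: '1')
  sorted[5] = 110dad0a1d$cdcbc0ba  (last char: 'a')
  sorted[6] = 1d$cdcbc0ba110dad0a  (last char: 'a')
  sorted[7] = a110dad0a1d$cdcbc0b  (last char: 'b')
  sorted[8] = a1d$cdcbc0ba110dad0  (last char: '0')
  sorted[9] = ad0a1d$cdcbc0ba110d  (last char: 'd')
  sorted[10] = ba110dad0a1d$cdcbc0  (last char: '0')
  sorted[11] = bc0ba110dad0a1d$cdc  (last char: 'c')
  sorted[12] = c0ba110dad0a1d$cdcb  (last char: 'b')
  sorted[13] = cbc0ba110dad0a1d$cd  (last char: 'd')
  sorted[14] = cdcbc0ba110dad0a1d$  (last char: '$')
  sorted[15] = d$cdcbc0ba110dad0a1  (last char: '1')
  sorted[16] = d0a1d$cdcbc0ba110da  (last char: 'a')
  sorted[17] = dad0a1d$cdcbc0ba110  (last char: '0')
  sorted[18] = dcbc0ba110dad0a1d$c  (last char: 'c')
Last column: ddc11aab0d0cbd$1a0c
Original string S is at sorted index 14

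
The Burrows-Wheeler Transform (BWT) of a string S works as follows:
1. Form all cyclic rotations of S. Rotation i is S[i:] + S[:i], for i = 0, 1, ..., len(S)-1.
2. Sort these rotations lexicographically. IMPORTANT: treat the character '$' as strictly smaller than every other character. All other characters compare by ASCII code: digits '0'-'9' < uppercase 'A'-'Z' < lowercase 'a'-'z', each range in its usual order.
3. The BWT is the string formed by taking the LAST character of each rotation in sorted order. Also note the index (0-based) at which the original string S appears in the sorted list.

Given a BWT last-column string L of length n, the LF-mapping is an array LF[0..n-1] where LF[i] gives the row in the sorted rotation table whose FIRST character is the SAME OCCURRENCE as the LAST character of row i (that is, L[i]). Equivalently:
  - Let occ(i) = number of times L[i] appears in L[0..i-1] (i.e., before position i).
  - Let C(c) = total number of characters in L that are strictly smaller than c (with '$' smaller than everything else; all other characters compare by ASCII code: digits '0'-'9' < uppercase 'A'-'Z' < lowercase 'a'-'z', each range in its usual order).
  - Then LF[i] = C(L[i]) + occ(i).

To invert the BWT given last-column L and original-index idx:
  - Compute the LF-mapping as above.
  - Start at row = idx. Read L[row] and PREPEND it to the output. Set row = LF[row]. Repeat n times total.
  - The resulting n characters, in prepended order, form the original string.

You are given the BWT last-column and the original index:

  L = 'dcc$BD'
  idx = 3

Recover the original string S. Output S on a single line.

LF mapping: 5 3 4 0 1 2
Walk LF starting at row 3, prepending L[row]:
  step 1: row=3, L[3]='$', prepend. Next row=LF[3]=0
  step 2: row=0, L[0]='d', prepend. Next row=LF[0]=5
  step 3: row=5, L[5]='D', prepend. Next row=LF[5]=2
  step 4: row=2, L[2]='c', prepend. Next row=LF[2]=4
  step 5: row=4, L[4]='B', prepend. Next row=LF[4]=1
  step 6: row=1, L[1]='c', prepend. Next row=LF[1]=3
Reversed output: cBcDd$

Answer: cBcDd$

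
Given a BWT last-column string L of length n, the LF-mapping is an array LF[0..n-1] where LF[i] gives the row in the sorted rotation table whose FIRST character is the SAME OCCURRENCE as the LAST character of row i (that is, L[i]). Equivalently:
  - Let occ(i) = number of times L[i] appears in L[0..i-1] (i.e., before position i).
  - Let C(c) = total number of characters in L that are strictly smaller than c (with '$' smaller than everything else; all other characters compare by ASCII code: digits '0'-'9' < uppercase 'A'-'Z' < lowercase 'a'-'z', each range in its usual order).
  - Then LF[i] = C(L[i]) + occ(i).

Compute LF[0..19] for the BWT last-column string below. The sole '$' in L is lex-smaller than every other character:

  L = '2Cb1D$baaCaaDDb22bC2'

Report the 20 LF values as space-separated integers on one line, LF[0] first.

Answer: 2 6 16 1 9 0 17 12 13 7 14 15 10 11 18 3 4 19 8 5

Derivation:
Char counts: '$':1, '1':1, '2':4, 'C':3, 'D':3, 'a':4, 'b':4
C (first-col start): C('$')=0, C('1')=1, C('2')=2, C('C')=6, C('D')=9, C('a')=12, C('b')=16
L[0]='2': occ=0, LF[0]=C('2')+0=2+0=2
L[1]='C': occ=0, LF[1]=C('C')+0=6+0=6
L[2]='b': occ=0, LF[2]=C('b')+0=16+0=16
L[3]='1': occ=0, LF[3]=C('1')+0=1+0=1
L[4]='D': occ=0, LF[4]=C('D')+0=9+0=9
L[5]='$': occ=0, LF[5]=C('$')+0=0+0=0
L[6]='b': occ=1, LF[6]=C('b')+1=16+1=17
L[7]='a': occ=0, LF[7]=C('a')+0=12+0=12
L[8]='a': occ=1, LF[8]=C('a')+1=12+1=13
L[9]='C': occ=1, LF[9]=C('C')+1=6+1=7
L[10]='a': occ=2, LF[10]=C('a')+2=12+2=14
L[11]='a': occ=3, LF[11]=C('a')+3=12+3=15
L[12]='D': occ=1, LF[12]=C('D')+1=9+1=10
L[13]='D': occ=2, LF[13]=C('D')+2=9+2=11
L[14]='b': occ=2, LF[14]=C('b')+2=16+2=18
L[15]='2': occ=1, LF[15]=C('2')+1=2+1=3
L[16]='2': occ=2, LF[16]=C('2')+2=2+2=4
L[17]='b': occ=3, LF[17]=C('b')+3=16+3=19
L[18]='C': occ=2, LF[18]=C('C')+2=6+2=8
L[19]='2': occ=3, LF[19]=C('2')+3=2+3=5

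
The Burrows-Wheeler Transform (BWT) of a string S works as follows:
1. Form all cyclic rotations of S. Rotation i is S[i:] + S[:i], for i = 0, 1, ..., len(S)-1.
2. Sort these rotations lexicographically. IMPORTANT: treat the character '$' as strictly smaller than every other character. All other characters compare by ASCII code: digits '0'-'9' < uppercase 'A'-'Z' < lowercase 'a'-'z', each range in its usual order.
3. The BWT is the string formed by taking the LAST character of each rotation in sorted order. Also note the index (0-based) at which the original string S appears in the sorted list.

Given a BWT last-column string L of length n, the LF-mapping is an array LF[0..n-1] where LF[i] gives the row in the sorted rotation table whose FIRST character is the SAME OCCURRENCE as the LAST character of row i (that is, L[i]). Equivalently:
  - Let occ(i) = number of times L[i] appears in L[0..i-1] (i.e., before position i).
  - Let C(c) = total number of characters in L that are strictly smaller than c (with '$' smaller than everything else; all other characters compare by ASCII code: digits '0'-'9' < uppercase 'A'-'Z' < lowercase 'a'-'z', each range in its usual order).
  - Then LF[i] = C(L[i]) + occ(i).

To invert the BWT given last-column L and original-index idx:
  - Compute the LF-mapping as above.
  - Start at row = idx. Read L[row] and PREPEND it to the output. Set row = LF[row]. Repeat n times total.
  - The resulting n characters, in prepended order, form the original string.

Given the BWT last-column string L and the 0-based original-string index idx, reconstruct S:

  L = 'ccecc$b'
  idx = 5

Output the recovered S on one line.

LF mapping: 2 3 6 4 5 0 1
Walk LF starting at row 5, prepending L[row]:
  step 1: row=5, L[5]='$', prepend. Next row=LF[5]=0
  step 2: row=0, L[0]='c', prepend. Next row=LF[0]=2
  step 3: row=2, L[2]='e', prepend. Next row=LF[2]=6
  step 4: row=6, L[6]='b', prepend. Next row=LF[6]=1
  step 5: row=1, L[1]='c', prepend. Next row=LF[1]=3
  step 6: row=3, L[3]='c', prepend. Next row=LF[3]=4
  step 7: row=4, L[4]='c', prepend. Next row=LF[4]=5
Reversed output: cccbec$

Answer: cccbec$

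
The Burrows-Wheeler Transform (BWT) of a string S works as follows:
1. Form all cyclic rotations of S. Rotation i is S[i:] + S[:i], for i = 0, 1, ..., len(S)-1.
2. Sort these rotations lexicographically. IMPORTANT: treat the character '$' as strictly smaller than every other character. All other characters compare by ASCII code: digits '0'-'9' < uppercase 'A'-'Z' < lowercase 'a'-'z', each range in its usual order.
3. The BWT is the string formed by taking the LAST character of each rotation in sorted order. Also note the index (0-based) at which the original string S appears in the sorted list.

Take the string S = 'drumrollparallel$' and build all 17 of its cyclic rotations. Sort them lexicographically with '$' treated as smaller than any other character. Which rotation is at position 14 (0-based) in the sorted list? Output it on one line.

Answer: rollparallel$drum

Derivation:
All 17 rotations (rotation i = S[i:]+S[:i]):
  rot[0] = drumrollparallel$
  rot[1] = rumrollparallel$d
  rot[2] = umrollparallel$dr
  rot[3] = mrollparallel$dru
  rot[4] = rollparallel$drum
  rot[5] = ollparallel$drumr
  rot[6] = llparallel$drumro
  rot[7] = lparallel$drumrol
  rot[8] = parallel$drumroll
  rot[9] = arallel$drumrollp
  rot[10] = rallel$drumrollpa
  rot[11] = allel$drumrollpar
  rot[12] = llel$drumrollpara
  rot[13] = lel$drumrollparal
  rot[14] = el$drumrollparall
  rot[15] = l$drumrollparalle
  rot[16] = $drumrollparallel
Sorted (with $ < everything):
  sorted[0] = $drumrollparallel
  sorted[1] = allel$drumrollpar
  sorted[2] = arallel$drumrollp
  sorted[3] = drumrollparallel$
  sorted[4] = el$drumrollparall
  sorted[5] = l$drumrollparalle
  sorted[6] = lel$drumrollparal
  sorted[7] = llel$drumrollpara
  sorted[8] = llparallel$drumro
  sorted[9] = lparallel$drumrol
  sorted[10] = mrollparallel$dru
  sorted[11] = ollparallel$drumr
  sorted[12] = parallel$drumroll
  sorted[13] = rallel$drumrollpa
  sorted[14] = rollparallel$drum
  sorted[15] = rumrollparallel$d
  sorted[16] = umrollparallel$dr
sorted[14] = rollparallel$drum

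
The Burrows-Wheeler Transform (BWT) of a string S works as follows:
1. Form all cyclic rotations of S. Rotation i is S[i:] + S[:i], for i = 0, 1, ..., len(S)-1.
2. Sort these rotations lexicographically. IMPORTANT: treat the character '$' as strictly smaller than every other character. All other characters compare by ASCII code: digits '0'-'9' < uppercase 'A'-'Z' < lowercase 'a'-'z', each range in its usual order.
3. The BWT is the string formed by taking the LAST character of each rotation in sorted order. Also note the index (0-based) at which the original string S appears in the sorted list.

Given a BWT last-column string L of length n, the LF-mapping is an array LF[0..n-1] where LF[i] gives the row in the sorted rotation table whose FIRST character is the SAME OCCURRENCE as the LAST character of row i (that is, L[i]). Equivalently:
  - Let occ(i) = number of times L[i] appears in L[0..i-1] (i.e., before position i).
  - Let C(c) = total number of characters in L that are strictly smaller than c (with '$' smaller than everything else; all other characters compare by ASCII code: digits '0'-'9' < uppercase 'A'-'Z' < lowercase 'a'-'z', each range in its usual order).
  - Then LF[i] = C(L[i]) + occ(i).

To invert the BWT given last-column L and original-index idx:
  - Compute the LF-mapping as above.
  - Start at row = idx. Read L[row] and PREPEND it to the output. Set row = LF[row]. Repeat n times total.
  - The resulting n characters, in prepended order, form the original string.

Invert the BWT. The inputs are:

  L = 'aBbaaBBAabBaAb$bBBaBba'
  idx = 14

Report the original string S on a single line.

LF mapping: 10 3 17 11 12 4 5 1 13 18 6 14 2 19 0 20 7 8 15 9 21 16
Walk LF starting at row 14, prepending L[row]:
  step 1: row=14, L[14]='$', prepend. Next row=LF[14]=0
  step 2: row=0, L[0]='a', prepend. Next row=LF[0]=10
  step 3: row=10, L[10]='B', prepend. Next row=LF[10]=6
  step 4: row=6, L[6]='B', prepend. Next row=LF[6]=5
  step 5: row=5, L[5]='B', prepend. Next row=LF[5]=4
  step 6: row=4, L[4]='a', prepend. Next row=LF[4]=12
  step 7: row=12, L[12]='A', prepend. Next row=LF[12]=2
  step 8: row=2, L[2]='b', prepend. Next row=LF[2]=17
  step 9: row=17, L[17]='B', prepend. Next row=LF[17]=8
  step 10: row=8, L[8]='a', prepend. Next row=LF[8]=13
  step 11: row=13, L[13]='b', prepend. Next row=LF[13]=19
  step 12: row=19, L[19]='B', prepend. Next row=LF[19]=9
  step 13: row=9, L[9]='b', prepend. Next row=LF[9]=18
  step 14: row=18, L[18]='a', prepend. Next row=LF[18]=15
  step 15: row=15, L[15]='b', prepend. Next row=LF[15]=20
  step 16: row=20, L[20]='b', prepend. Next row=LF[20]=21
  step 17: row=21, L[21]='a', prepend. Next row=LF[21]=16
  step 18: row=16, L[16]='B', prepend. Next row=LF[16]=7
  step 19: row=7, L[7]='A', prepend. Next row=LF[7]=1
  step 20: row=1, L[1]='B', prepend. Next row=LF[1]=3
  step 21: row=3, L[3]='a', prepend. Next row=LF[3]=11
  step 22: row=11, L[11]='a', prepend. Next row=LF[11]=14
Reversed output: aaBABabbabBbaBbAaBBBa$

Answer: aaBABabbabBbaBbAaBBBa$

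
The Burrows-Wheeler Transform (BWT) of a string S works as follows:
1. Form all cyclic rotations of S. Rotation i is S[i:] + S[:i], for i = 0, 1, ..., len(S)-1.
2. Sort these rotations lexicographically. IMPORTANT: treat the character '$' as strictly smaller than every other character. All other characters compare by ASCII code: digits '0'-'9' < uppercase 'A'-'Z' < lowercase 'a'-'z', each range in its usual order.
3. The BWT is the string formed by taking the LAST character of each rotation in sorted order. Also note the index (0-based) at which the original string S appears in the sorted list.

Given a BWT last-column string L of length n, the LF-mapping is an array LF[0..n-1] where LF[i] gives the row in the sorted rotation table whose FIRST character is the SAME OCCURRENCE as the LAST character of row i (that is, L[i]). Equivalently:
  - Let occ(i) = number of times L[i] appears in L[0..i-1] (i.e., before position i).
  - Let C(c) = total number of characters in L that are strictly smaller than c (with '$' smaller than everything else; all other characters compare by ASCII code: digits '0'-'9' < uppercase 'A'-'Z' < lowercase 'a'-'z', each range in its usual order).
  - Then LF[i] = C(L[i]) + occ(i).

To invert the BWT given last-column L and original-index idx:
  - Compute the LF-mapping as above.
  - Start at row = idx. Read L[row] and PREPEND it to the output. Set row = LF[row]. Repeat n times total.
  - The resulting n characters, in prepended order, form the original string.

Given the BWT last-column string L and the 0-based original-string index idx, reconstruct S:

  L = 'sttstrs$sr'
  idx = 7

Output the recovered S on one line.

LF mapping: 3 7 8 4 9 1 5 0 6 2
Walk LF starting at row 7, prepending L[row]:
  step 1: row=7, L[7]='$', prepend. Next row=LF[7]=0
  step 2: row=0, L[0]='s', prepend. Next row=LF[0]=3
  step 3: row=3, L[3]='s', prepend. Next row=LF[3]=4
  step 4: row=4, L[4]='t', prepend. Next row=LF[4]=9
  step 5: row=9, L[9]='r', prepend. Next row=LF[9]=2
  step 6: row=2, L[2]='t', prepend. Next row=LF[2]=8
  step 7: row=8, L[8]='s', prepend. Next row=LF[8]=6
  step 8: row=6, L[6]='s', prepend. Next row=LF[6]=5
  step 9: row=5, L[5]='r', prepend. Next row=LF[5]=1
  step 10: row=1, L[1]='t', prepend. Next row=LF[1]=7
Reversed output: trsstrtss$

Answer: trsstrtss$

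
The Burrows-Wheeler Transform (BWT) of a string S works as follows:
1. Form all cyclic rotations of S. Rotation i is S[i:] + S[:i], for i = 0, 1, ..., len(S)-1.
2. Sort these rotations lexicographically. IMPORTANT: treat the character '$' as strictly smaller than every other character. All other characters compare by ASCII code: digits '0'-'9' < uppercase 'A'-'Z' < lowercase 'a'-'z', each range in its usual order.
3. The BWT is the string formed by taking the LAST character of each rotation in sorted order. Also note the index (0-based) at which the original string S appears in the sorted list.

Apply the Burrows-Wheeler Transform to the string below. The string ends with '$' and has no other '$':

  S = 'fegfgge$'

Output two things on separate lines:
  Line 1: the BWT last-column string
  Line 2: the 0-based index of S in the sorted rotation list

Answer: egf$ggef
3

Derivation:
All 8 rotations (rotation i = S[i:]+S[:i]):
  rot[0] = fegfgge$
  rot[1] = egfgge$f
  rot[2] = gfgge$fe
  rot[3] = fgge$feg
  rot[4] = gge$fegf
  rot[5] = ge$fegfg
  rot[6] = e$fegfgg
  rot[7] = $fegfgge
Sorted (with $ < everything):
  sorted[0] = $fegfgge  (last char: 'e')
  sorted[1] = e$fegfgg  (last char: 'g')
  sorted[2] = egfgge$f  (last char: 'f')
  sorted[3] = fegfgge$  (last char: '$')
  sorted[4] = fgge$feg  (last char: 'g')
  sorted[5] = ge$fegfg  (last char: 'g')
  sorted[6] = gfgge$fe  (last char: 'e')
  sorted[7] = gge$fegf  (last char: 'f')
Last column: egf$ggef
Original string S is at sorted index 3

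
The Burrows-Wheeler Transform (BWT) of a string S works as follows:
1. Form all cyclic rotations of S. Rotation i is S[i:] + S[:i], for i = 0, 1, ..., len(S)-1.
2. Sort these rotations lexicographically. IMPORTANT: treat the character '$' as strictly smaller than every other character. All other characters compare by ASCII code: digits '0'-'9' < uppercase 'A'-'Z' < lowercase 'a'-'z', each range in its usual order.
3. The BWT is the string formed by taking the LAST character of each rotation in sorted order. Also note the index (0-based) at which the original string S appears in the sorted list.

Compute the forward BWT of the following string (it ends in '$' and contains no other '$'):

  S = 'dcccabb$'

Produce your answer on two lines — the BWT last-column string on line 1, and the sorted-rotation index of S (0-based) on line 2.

Answer: bcbaccd$
7

Derivation:
All 8 rotations (rotation i = S[i:]+S[:i]):
  rot[0] = dcccabb$
  rot[1] = cccabb$d
  rot[2] = ccabb$dc
  rot[3] = cabb$dcc
  rot[4] = abb$dccc
  rot[5] = bb$dccca
  rot[6] = b$dcccab
  rot[7] = $dcccabb
Sorted (with $ < everything):
  sorted[0] = $dcccabb  (last char: 'b')
  sorted[1] = abb$dccc  (last char: 'c')
  sorted[2] = b$dcccab  (last char: 'b')
  sorted[3] = bb$dccca  (last char: 'a')
  sorted[4] = cabb$dcc  (last char: 'c')
  sorted[5] = ccabb$dc  (last char: 'c')
  sorted[6] = cccabb$d  (last char: 'd')
  sorted[7] = dcccabb$  (last char: '$')
Last column: bcbaccd$
Original string S is at sorted index 7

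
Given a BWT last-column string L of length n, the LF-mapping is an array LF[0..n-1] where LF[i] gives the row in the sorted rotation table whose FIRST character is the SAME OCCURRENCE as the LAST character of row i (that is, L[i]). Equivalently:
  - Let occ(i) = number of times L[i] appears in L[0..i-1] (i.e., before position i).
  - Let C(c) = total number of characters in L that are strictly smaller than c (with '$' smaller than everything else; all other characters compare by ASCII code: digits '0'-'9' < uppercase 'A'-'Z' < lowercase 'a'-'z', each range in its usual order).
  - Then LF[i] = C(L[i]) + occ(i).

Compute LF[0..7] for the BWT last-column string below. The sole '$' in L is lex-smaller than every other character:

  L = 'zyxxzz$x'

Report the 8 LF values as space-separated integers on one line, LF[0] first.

Answer: 5 4 1 2 6 7 0 3

Derivation:
Char counts: '$':1, 'x':3, 'y':1, 'z':3
C (first-col start): C('$')=0, C('x')=1, C('y')=4, C('z')=5
L[0]='z': occ=0, LF[0]=C('z')+0=5+0=5
L[1]='y': occ=0, LF[1]=C('y')+0=4+0=4
L[2]='x': occ=0, LF[2]=C('x')+0=1+0=1
L[3]='x': occ=1, LF[3]=C('x')+1=1+1=2
L[4]='z': occ=1, LF[4]=C('z')+1=5+1=6
L[5]='z': occ=2, LF[5]=C('z')+2=5+2=7
L[6]='$': occ=0, LF[6]=C('$')+0=0+0=0
L[7]='x': occ=2, LF[7]=C('x')+2=1+2=3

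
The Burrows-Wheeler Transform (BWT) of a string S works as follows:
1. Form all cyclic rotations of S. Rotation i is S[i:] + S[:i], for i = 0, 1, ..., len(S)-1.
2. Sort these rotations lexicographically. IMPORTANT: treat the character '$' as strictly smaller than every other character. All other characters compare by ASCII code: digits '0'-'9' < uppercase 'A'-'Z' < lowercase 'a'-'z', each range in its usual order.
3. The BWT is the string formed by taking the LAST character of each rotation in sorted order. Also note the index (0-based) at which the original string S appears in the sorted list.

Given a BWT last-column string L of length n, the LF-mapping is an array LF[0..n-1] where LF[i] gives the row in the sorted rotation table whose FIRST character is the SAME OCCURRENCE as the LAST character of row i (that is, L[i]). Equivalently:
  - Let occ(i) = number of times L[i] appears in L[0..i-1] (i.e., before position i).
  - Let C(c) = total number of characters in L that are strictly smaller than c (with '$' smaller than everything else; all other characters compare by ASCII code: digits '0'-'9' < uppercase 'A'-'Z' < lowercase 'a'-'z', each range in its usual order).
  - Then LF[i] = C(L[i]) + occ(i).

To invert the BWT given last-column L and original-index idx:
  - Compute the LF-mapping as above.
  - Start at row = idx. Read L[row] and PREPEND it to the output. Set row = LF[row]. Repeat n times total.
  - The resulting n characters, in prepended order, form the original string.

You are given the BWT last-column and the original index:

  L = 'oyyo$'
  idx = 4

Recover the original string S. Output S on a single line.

LF mapping: 1 3 4 2 0
Walk LF starting at row 4, prepending L[row]:
  step 1: row=4, L[4]='$', prepend. Next row=LF[4]=0
  step 2: row=0, L[0]='o', prepend. Next row=LF[0]=1
  step 3: row=1, L[1]='y', prepend. Next row=LF[1]=3
  step 4: row=3, L[3]='o', prepend. Next row=LF[3]=2
  step 5: row=2, L[2]='y', prepend. Next row=LF[2]=4
Reversed output: yoyo$

Answer: yoyo$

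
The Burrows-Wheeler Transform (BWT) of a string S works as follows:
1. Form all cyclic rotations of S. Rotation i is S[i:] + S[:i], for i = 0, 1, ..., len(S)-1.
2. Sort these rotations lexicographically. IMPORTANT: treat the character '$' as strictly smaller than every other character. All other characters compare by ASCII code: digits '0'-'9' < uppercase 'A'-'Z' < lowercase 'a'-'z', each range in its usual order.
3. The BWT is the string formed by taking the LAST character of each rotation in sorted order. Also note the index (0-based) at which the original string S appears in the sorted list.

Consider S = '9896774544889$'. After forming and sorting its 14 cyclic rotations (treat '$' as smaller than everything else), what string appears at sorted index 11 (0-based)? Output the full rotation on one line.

All 14 rotations (rotation i = S[i:]+S[:i]):
  rot[0] = 9896774544889$
  rot[1] = 896774544889$9
  rot[2] = 96774544889$98
  rot[3] = 6774544889$989
  rot[4] = 774544889$9896
  rot[5] = 74544889$98967
  rot[6] = 4544889$989677
  rot[7] = 544889$9896774
  rot[8] = 44889$98967745
  rot[9] = 4889$989677454
  rot[10] = 889$9896774544
  rot[11] = 89$98967745448
  rot[12] = 9$989677454488
  rot[13] = $9896774544889
Sorted (with $ < everything):
  sorted[0] = $9896774544889
  sorted[1] = 44889$98967745
  sorted[2] = 4544889$989677
  sorted[3] = 4889$989677454
  sorted[4] = 544889$9896774
  sorted[5] = 6774544889$989
  sorted[6] = 74544889$98967
  sorted[7] = 774544889$9896
  sorted[8] = 889$9896774544
  sorted[9] = 89$98967745448
  sorted[10] = 896774544889$9
  sorted[11] = 9$989677454488
  sorted[12] = 96774544889$98
  sorted[13] = 9896774544889$
sorted[11] = 9$989677454488

Answer: 9$989677454488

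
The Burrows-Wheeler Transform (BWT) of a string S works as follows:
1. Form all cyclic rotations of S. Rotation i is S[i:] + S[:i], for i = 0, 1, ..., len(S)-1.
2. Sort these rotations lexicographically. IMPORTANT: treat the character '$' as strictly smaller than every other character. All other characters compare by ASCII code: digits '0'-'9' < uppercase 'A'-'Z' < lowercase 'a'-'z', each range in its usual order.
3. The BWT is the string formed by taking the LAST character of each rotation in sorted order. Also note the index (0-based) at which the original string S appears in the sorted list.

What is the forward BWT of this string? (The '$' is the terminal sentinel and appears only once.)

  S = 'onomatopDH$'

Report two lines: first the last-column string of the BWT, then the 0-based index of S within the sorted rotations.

All 11 rotations (rotation i = S[i:]+S[:i]):
  rot[0] = onomatopDH$
  rot[1] = nomatopDH$o
  rot[2] = omatopDH$on
  rot[3] = matopDH$ono
  rot[4] = atopDH$onom
  rot[5] = topDH$onoma
  rot[6] = opDH$onomat
  rot[7] = pDH$onomato
  rot[8] = DH$onomatop
  rot[9] = H$onomatopD
  rot[10] = $onomatopDH
Sorted (with $ < everything):
  sorted[0] = $onomatopDH  (last char: 'H')
  sorted[1] = DH$onomatop  (last char: 'p')
  sorted[2] = H$onomatopD  (last char: 'D')
  sorted[3] = atopDH$onom  (last char: 'm')
  sorted[4] = matopDH$ono  (last char: 'o')
  sorted[5] = nomatopDH$o  (last char: 'o')
  sorted[6] = omatopDH$on  (last char: 'n')
  sorted[7] = onomatopDH$  (last char: '$')
  sorted[8] = opDH$onomat  (last char: 't')
  sorted[9] = pDH$onomato  (last char: 'o')
  sorted[10] = topDH$onoma  (last char: 'a')
Last column: HpDmoon$toa
Original string S is at sorted index 7

Answer: HpDmoon$toa
7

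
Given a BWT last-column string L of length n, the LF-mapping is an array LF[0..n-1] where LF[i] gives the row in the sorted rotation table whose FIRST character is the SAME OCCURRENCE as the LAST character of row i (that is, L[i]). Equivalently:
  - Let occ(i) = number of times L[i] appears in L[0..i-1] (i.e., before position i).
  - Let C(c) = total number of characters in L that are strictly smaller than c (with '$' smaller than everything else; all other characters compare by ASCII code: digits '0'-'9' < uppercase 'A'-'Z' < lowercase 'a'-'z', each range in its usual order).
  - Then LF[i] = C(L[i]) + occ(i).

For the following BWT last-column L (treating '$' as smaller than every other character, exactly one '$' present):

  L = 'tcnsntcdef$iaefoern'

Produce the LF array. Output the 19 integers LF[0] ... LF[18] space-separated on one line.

Char counts: '$':1, 'a':1, 'c':2, 'd':1, 'e':3, 'f':2, 'i':1, 'n':3, 'o':1, 'r':1, 's':1, 't':2
C (first-col start): C('$')=0, C('a')=1, C('c')=2, C('d')=4, C('e')=5, C('f')=8, C('i')=10, C('n')=11, C('o')=14, C('r')=15, C('s')=16, C('t')=17
L[0]='t': occ=0, LF[0]=C('t')+0=17+0=17
L[1]='c': occ=0, LF[1]=C('c')+0=2+0=2
L[2]='n': occ=0, LF[2]=C('n')+0=11+0=11
L[3]='s': occ=0, LF[3]=C('s')+0=16+0=16
L[4]='n': occ=1, LF[4]=C('n')+1=11+1=12
L[5]='t': occ=1, LF[5]=C('t')+1=17+1=18
L[6]='c': occ=1, LF[6]=C('c')+1=2+1=3
L[7]='d': occ=0, LF[7]=C('d')+0=4+0=4
L[8]='e': occ=0, LF[8]=C('e')+0=5+0=5
L[9]='f': occ=0, LF[9]=C('f')+0=8+0=8
L[10]='$': occ=0, LF[10]=C('$')+0=0+0=0
L[11]='i': occ=0, LF[11]=C('i')+0=10+0=10
L[12]='a': occ=0, LF[12]=C('a')+0=1+0=1
L[13]='e': occ=1, LF[13]=C('e')+1=5+1=6
L[14]='f': occ=1, LF[14]=C('f')+1=8+1=9
L[15]='o': occ=0, LF[15]=C('o')+0=14+0=14
L[16]='e': occ=2, LF[16]=C('e')+2=5+2=7
L[17]='r': occ=0, LF[17]=C('r')+0=15+0=15
L[18]='n': occ=2, LF[18]=C('n')+2=11+2=13

Answer: 17 2 11 16 12 18 3 4 5 8 0 10 1 6 9 14 7 15 13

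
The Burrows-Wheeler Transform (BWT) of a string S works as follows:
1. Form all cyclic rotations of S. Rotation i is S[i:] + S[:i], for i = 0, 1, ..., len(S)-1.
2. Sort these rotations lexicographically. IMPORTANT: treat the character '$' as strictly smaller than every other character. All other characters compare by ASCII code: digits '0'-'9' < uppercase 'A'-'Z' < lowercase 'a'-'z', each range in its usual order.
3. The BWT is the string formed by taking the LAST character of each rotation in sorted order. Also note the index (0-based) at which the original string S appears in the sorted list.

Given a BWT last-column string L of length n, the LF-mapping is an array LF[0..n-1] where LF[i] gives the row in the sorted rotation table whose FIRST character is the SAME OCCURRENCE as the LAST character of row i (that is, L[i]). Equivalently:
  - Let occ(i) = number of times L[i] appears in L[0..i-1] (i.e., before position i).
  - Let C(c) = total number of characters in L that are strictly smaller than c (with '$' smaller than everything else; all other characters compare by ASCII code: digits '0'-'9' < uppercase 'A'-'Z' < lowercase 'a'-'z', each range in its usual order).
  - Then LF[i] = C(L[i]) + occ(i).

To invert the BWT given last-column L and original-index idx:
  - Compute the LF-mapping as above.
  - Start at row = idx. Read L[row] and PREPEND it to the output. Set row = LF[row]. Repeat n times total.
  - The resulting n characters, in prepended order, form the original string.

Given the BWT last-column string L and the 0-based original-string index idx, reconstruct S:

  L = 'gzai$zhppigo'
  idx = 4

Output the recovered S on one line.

LF mapping: 2 10 1 5 0 11 4 8 9 6 3 7
Walk LF starting at row 4, prepending L[row]:
  step 1: row=4, L[4]='$', prepend. Next row=LF[4]=0
  step 2: row=0, L[0]='g', prepend. Next row=LF[0]=2
  step 3: row=2, L[2]='a', prepend. Next row=LF[2]=1
  step 4: row=1, L[1]='z', prepend. Next row=LF[1]=10
  step 5: row=10, L[10]='g', prepend. Next row=LF[10]=3
  step 6: row=3, L[3]='i', prepend. Next row=LF[3]=5
  step 7: row=5, L[5]='z', prepend. Next row=LF[5]=11
  step 8: row=11, L[11]='o', prepend. Next row=LF[11]=7
  step 9: row=7, L[7]='p', prepend. Next row=LF[7]=8
  step 10: row=8, L[8]='p', prepend. Next row=LF[8]=9
  step 11: row=9, L[9]='i', prepend. Next row=LF[9]=6
  step 12: row=6, L[6]='h', prepend. Next row=LF[6]=4
Reversed output: hippozigzag$

Answer: hippozigzag$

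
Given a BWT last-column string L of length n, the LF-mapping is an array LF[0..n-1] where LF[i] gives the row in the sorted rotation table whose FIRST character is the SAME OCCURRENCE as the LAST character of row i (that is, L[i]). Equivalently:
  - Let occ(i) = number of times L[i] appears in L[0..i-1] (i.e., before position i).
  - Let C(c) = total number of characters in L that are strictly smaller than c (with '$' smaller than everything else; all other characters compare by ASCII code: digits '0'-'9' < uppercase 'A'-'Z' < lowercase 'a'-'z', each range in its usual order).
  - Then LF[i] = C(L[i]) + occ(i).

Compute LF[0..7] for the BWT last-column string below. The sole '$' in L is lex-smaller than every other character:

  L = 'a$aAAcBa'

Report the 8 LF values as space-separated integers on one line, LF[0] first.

Char counts: '$':1, 'A':2, 'B':1, 'a':3, 'c':1
C (first-col start): C('$')=0, C('A')=1, C('B')=3, C('a')=4, C('c')=7
L[0]='a': occ=0, LF[0]=C('a')+0=4+0=4
L[1]='$': occ=0, LF[1]=C('$')+0=0+0=0
L[2]='a': occ=1, LF[2]=C('a')+1=4+1=5
L[3]='A': occ=0, LF[3]=C('A')+0=1+0=1
L[4]='A': occ=1, LF[4]=C('A')+1=1+1=2
L[5]='c': occ=0, LF[5]=C('c')+0=7+0=7
L[6]='B': occ=0, LF[6]=C('B')+0=3+0=3
L[7]='a': occ=2, LF[7]=C('a')+2=4+2=6

Answer: 4 0 5 1 2 7 3 6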